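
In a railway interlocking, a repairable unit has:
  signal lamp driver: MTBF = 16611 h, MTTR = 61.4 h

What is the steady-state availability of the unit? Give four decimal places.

0.9963

A(signal lamp driver) = MTBF/(MTBF+MTTR) = 16611/(16611+61.4) = 0.9963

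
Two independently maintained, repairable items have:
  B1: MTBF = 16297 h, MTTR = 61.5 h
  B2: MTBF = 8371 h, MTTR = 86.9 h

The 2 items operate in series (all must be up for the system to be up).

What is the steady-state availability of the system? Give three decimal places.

0.986

A(B1) = MTBF/(MTBF+MTTR) = 16297/(16297+61.5) = 0.996240
A(B2) = MTBF/(MTBF+MTTR) = 8371/(8371+86.9) = 0.989726
Series availability: 0.996240 × 0.989726 = 0.986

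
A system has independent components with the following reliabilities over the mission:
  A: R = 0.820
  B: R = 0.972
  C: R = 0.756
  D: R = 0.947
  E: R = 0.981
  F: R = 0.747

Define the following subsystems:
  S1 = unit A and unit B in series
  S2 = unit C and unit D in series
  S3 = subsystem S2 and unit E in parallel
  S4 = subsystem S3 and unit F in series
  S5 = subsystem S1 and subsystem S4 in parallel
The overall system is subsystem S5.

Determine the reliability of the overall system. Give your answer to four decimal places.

Series (A and B): 0.820000 × 0.972000 = 0.797040
Series (C and D): 0.756000 × 0.947000 = 0.715932
Parallel ([0.715932] and E): 1 − (1 − 0.715932)(1 − 0.981000) = 0.994603
Series ([0.994603] and F): 0.994603 × 0.747000 = 0.742968
Parallel ([0.797040] and [0.742968]): 1 − (1 − 0.797040)(1 − 0.742968) = 0.9478

0.9478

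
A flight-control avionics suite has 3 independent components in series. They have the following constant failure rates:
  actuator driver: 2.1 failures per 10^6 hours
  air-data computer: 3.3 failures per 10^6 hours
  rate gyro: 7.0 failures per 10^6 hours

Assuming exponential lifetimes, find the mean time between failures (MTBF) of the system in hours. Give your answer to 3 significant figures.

80600

Series of exponential components: λ_sys = Σ λ_i
λ_sys = 0.0000021 + 0.0000033 + 0.0000070 = 1.2400e-05 /h
MTBF = 1 / λ_sys = 80600 h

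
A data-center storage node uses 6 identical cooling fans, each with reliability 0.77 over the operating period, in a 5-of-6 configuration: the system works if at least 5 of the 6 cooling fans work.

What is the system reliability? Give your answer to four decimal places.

R = Σ_{i=5}^{6} C(6,i) p^i (1−p)^{6−i} with p = 0.77
C(6,5)·0.77^5·0.23^1 = 0.373536
C(6,6)·0.77^6·0.23^0 = 0.208422
Sum = 0.5820

0.5820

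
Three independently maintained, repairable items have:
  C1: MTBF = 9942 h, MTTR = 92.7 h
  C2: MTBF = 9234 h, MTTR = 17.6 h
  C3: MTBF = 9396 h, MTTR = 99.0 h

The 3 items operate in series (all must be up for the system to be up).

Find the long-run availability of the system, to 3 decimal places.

0.979

A(C1) = MTBF/(MTBF+MTTR) = 9942/(9942+92.7) = 0.990762
A(C2) = MTBF/(MTBF+MTTR) = 9234/(9234+17.6) = 0.998098
A(C3) = MTBF/(MTBF+MTTR) = 9396/(9396+99.0) = 0.989573
Series availability: 0.990762 × 0.998098 × 0.989573 = 0.979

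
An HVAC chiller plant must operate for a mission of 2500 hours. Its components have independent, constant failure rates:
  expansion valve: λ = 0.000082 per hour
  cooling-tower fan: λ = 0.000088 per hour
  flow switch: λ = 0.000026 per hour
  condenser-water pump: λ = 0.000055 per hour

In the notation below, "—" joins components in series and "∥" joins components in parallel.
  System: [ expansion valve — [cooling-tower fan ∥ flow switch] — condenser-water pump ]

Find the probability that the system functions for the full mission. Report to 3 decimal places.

R(expansion valve) = exp(−0.000082 × 2500) = 0.81465
R(cooling-tower fan) = exp(−0.000088 × 2500) = 0.80252
R(flow switch) = exp(−0.000026 × 2500) = 0.93707
R(condenser-water pump) = exp(−0.000055 × 2500) = 0.87153
Parallel (cooling-tower fan and flow switch): 1 − (1 − 0.80252)(1 − 0.93707) = 0.98757
Series (expansion valve, [0.98757], and condenser-water pump): 0.81465 × 0.98757 × 0.87153 = 0.701

0.701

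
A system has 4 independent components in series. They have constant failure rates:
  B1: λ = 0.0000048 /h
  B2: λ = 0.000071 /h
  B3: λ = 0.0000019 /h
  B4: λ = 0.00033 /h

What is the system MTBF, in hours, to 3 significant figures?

Series of exponential components: λ_sys = Σ λ_i
λ_sys = 0.0000048 + 0.000071 + 0.0000019 + 0.00033 = 4.0770e-04 /h
MTBF = 1 / λ_sys = 2450 h

2450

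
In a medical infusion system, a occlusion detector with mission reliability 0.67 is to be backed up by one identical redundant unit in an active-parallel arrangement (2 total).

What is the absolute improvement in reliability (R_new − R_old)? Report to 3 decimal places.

0.221

R_before = 0.67
R_after = 1 − (1 − 0.67)^2 = 0.891
ΔR = 0.891 − 0.67 = 0.221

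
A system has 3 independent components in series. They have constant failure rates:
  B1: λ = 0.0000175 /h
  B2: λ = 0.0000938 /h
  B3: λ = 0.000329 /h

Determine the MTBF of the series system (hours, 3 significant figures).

2270

Series of exponential components: λ_sys = Σ λ_i
λ_sys = 0.0000175 + 0.0000938 + 0.000329 = 4.4030e-04 /h
MTBF = 1 / λ_sys = 2270 h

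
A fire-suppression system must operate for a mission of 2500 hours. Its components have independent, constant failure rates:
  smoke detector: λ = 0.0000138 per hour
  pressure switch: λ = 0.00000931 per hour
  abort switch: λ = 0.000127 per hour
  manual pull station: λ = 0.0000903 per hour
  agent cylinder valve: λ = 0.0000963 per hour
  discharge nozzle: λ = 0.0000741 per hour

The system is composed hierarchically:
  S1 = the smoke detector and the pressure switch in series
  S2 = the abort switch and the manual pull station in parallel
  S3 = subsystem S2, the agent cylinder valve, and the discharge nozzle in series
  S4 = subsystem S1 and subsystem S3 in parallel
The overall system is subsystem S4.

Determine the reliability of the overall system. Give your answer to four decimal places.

R(smoke detector) = exp(−0.0000138 × 2500) = 0.966088
R(pressure switch) = exp(−0.00000931 × 2500) = 0.976994
R(abort switch) = exp(−0.000127 × 2500) = 0.727967
R(manual pull station) = exp(−0.0000903 × 2500) = 0.797918
R(agent cylinder valve) = exp(−0.0000963 × 2500) = 0.786038
R(discharge nozzle) = exp(−0.0000741 × 2500) = 0.830897
Series (smoke detector and pressure switch): 0.966088 × 0.976994 = 0.943862
Parallel (abort switch and manual pull station): 1 − (1 − 0.727967)(1 − 0.797918) = 0.945027
Series ([0.945027], agent cylinder valve, and discharge nozzle): 0.945027 × 0.786038 × 0.830897 = 0.617213
Parallel ([0.943862] and [0.617213]): 1 − (1 − 0.943862)(1 − 0.617213) = 0.9785

0.9785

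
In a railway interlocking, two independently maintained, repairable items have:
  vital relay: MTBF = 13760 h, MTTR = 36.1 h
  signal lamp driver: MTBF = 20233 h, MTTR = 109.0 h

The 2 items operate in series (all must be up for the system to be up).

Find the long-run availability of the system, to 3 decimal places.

0.992

A(vital relay) = MTBF/(MTBF+MTTR) = 13760/(13760+36.1) = 0.997383
A(signal lamp driver) = MTBF/(MTBF+MTTR) = 20233/(20233+109.0) = 0.994642
Series availability: 0.997383 × 0.994642 = 0.992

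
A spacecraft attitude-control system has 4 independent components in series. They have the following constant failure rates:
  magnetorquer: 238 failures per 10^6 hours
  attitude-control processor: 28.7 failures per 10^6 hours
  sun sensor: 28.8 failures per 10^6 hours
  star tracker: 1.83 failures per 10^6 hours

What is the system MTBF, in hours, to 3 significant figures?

Series of exponential components: λ_sys = Σ λ_i
λ_sys = 0.000238 + 0.0000287 + 0.0000288 + 0.00000183 = 2.9733e-04 /h
MTBF = 1 / λ_sys = 3360 h

3360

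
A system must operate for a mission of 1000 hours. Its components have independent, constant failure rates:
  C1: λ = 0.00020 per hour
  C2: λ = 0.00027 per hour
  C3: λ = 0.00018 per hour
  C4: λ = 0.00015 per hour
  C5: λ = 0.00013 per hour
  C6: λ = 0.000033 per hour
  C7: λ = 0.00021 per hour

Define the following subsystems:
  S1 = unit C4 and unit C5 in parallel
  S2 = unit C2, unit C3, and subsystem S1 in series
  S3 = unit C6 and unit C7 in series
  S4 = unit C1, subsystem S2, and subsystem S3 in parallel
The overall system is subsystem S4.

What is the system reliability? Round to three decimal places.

R(C1) = exp(−0.00020 × 1000) = 0.81873
R(C2) = exp(−0.00027 × 1000) = 0.76338
R(C3) = exp(−0.00018 × 1000) = 0.83527
R(C4) = exp(−0.00015 × 1000) = 0.86071
R(C5) = exp(−0.00013 × 1000) = 0.87810
R(C6) = exp(−0.000033 × 1000) = 0.96754
R(C7) = exp(−0.00021 × 1000) = 0.81058
Parallel (C4 and C5): 1 − (1 − 0.86071)(1 − 0.87810) = 0.98302
Series (C2, C3, and [0.98302]): 0.76338 × 0.83527 × 0.98302 = 0.62680
Series (C6 and C7): 0.96754 × 0.81058 = 0.78427
Parallel (C1, [0.62680], and [0.78427]): 1 − (1 − 0.81873)(1 − 0.62680)(1 − 0.78427) = 0.985

0.985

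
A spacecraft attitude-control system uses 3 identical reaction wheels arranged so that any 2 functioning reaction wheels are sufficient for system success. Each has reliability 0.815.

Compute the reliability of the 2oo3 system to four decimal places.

0.9100

R = Σ_{i=2}^{3} C(3,i) p^i (1−p)^{3−i} with p = 0.815
C(3,2)·0.815^2·0.185^1 = 0.368645
C(3,3)·0.815^3·0.185^0 = 0.541343
Sum = 0.9100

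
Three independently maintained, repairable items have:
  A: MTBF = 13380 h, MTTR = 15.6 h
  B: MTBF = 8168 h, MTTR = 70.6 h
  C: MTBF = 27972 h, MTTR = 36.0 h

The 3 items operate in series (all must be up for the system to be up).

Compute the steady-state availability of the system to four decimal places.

0.9890

A(A) = MTBF/(MTBF+MTTR) = 13380/(13380+15.6) = 0.998835
A(B) = MTBF/(MTBF+MTTR) = 8168/(8168+70.6) = 0.991431
A(C) = MTBF/(MTBF+MTTR) = 27972/(27972+36.0) = 0.998715
Series availability: 0.998835 × 0.991431 × 0.998715 = 0.9890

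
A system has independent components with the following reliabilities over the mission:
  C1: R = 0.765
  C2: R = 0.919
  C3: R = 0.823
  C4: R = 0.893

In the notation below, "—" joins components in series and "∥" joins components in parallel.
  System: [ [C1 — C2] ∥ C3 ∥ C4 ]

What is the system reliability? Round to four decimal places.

Series (C1 and C2): 0.765000 × 0.919000 = 0.703035
Parallel ([0.703035], C3, and C4): 1 − (1 − 0.703035)(1 − 0.823000)(1 − 0.893000) = 0.9944

0.9944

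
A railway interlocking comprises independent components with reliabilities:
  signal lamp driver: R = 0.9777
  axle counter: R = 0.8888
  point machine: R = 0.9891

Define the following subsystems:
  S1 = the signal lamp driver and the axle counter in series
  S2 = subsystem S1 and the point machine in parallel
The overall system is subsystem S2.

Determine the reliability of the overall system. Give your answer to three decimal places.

Series (signal lamp driver and axle counter): 0.97770 × 0.88880 = 0.86898
Parallel ([0.86898] and point machine): 1 − (1 − 0.86898)(1 − 0.98910) = 0.999

0.999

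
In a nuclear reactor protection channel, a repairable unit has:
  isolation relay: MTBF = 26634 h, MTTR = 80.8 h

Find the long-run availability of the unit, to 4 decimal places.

A(isolation relay) = MTBF/(MTBF+MTTR) = 26634/(26634+80.8) = 0.9970

0.9970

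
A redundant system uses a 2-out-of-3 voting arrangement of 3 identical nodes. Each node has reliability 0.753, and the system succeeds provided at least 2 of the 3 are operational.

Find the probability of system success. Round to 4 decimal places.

R = Σ_{i=2}^{3} C(3,i) p^i (1−p)^{3−i} with p = 0.753
C(3,2)·0.753^2·0.247^1 = 0.420154
C(3,3)·0.753^3·0.247^0 = 0.426958
Sum = 0.8471

0.8471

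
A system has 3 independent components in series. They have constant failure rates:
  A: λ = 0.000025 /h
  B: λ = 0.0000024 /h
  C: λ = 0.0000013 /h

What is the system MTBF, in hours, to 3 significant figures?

34800

Series of exponential components: λ_sys = Σ λ_i
λ_sys = 0.000025 + 0.0000024 + 0.0000013 = 2.8700e-05 /h
MTBF = 1 / λ_sys = 34800 h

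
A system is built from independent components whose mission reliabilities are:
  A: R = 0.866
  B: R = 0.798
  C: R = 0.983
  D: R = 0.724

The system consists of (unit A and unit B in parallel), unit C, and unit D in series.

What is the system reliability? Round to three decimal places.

Parallel (A and B): 1 − (1 − 0.86600)(1 − 0.79800) = 0.97293
Series ([0.97293], C, and D): 0.97293 × 0.98300 × 0.72400 = 0.692

0.692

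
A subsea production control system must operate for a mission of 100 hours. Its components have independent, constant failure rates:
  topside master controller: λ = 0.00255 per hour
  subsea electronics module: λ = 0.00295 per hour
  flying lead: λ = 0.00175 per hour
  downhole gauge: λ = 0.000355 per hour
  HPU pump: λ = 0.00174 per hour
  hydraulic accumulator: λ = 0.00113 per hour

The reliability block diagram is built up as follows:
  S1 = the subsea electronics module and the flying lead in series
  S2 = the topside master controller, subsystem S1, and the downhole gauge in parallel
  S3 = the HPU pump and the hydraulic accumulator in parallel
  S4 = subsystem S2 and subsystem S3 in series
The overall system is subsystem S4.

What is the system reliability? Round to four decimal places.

R(topside master controller) = exp(−0.00255 × 100) = 0.774916
R(subsea electronics module) = exp(−0.00295 × 100) = 0.744532
R(flying lead) = exp(−0.00175 × 100) = 0.839457
R(downhole gauge) = exp(−0.000355 × 100) = 0.965123
R(HPU pump) = exp(−0.00174 × 100) = 0.840297
R(hydraulic accumulator) = exp(−0.00113 × 100) = 0.893151
Series (subsea electronics module and flying lead): 0.744532 × 0.839457 = 0.625003
Parallel (topside master controller, [0.625003], and downhole gauge): 1 − (1 − 0.774916)(1 − 0.625003)(1 − 0.965123) = 0.997056
Parallel (HPU pump and hydraulic accumulator): 1 − (1 − 0.840297)(1 − 0.893151) = 0.982936
Series ([0.997056] and [0.982936]): 0.997056 × 0.982936 = 0.9800

0.9800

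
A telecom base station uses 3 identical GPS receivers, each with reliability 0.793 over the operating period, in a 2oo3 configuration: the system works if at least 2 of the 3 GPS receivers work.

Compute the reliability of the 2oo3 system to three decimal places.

0.889

R = Σ_{i=2}^{3} C(3,i) p^i (1−p)^{3−i} with p = 0.793
C(3,2)·0.793^2·0.207^1 = 0.39052
C(3,3)·0.793^3·0.207^0 = 0.49868
Sum = 0.889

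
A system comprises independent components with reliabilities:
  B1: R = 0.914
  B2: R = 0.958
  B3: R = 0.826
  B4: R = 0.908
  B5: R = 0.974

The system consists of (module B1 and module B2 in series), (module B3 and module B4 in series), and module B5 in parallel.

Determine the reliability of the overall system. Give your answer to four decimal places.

0.9992

Series (B1 and B2): 0.914000 × 0.958000 = 0.875612
Series (B3 and B4): 0.826000 × 0.908000 = 0.750008
Parallel ([0.875612], [0.750008], and B5): 1 − (1 − 0.875612)(1 − 0.750008)(1 − 0.974000) = 0.9992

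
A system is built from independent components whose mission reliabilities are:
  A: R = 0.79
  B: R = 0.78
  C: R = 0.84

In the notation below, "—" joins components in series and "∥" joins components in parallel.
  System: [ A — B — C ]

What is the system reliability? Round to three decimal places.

0.518

Series (A, B, and C): 0.79000 × 0.78000 × 0.84000 = 0.518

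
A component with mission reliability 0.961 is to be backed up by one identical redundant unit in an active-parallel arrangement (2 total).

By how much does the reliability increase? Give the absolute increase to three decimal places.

R_before = 0.961
R_after = 1 − (1 − 0.961)^2 = 0.998
ΔR = 0.998 − 0.961 = 0.037

0.037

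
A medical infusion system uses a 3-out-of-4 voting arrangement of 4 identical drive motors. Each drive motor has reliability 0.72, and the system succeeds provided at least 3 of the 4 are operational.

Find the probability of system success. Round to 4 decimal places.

0.6868

R = Σ_{i=3}^{4} C(4,i) p^i (1−p)^{4−i} with p = 0.72
C(4,3)·0.72^3·0.28^1 = 0.418038
C(4,4)·0.72^4·0.28^0 = 0.268739
Sum = 0.6868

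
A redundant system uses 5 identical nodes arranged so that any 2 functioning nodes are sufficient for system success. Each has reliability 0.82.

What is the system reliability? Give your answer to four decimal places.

0.9955

R = Σ_{i=2}^{5} C(5,i) p^i (1−p)^{5−i} with p = 0.82
C(5,2)·0.82^2·0.18^3 = 0.039214
C(5,3)·0.82^3·0.18^2 = 0.178643
C(5,4)·0.82^4·0.18^1 = 0.406910
C(5,5)·0.82^5·0.18^0 = 0.370740
Sum = 0.9955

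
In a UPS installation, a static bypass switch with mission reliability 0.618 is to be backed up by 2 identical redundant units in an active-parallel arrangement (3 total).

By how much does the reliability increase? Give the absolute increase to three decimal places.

R_before = 0.618
R_after = 1 − (1 − 0.618)^3 = 0.944
ΔR = 0.944 − 0.618 = 0.326

0.326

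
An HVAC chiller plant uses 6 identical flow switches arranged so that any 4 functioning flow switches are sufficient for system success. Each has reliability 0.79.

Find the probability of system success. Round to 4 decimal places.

0.8885

R = Σ_{i=4}^{6} C(6,i) p^i (1−p)^{6−i} with p = 0.79
C(6,4)·0.79^4·0.21^2 = 0.257655
C(6,5)·0.79^5·0.21^1 = 0.387709
C(6,6)·0.79^6·0.21^0 = 0.243087
Sum = 0.8885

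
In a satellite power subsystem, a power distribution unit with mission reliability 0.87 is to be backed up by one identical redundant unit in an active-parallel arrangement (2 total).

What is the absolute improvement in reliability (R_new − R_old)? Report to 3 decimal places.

0.113

R_before = 0.87
R_after = 1 − (1 − 0.87)^2 = 0.983
ΔR = 0.983 − 0.87 = 0.113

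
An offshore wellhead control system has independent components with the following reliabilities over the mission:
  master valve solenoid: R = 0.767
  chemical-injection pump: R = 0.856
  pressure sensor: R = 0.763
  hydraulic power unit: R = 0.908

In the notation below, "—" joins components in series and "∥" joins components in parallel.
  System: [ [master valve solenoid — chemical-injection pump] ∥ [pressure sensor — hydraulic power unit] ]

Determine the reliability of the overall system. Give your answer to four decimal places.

Series (master valve solenoid and chemical-injection pump): 0.767000 × 0.856000 = 0.656552
Series (pressure sensor and hydraulic power unit): 0.763000 × 0.908000 = 0.692804
Parallel ([0.656552] and [0.692804]): 1 − (1 − 0.656552)(1 − 0.692804) = 0.8945

0.8945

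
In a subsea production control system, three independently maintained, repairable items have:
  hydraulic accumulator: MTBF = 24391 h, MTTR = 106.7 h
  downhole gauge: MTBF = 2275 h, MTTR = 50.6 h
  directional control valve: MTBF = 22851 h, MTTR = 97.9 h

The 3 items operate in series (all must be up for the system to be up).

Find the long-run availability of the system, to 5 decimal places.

0.96983

A(hydraulic accumulator) = MTBF/(MTBF+MTTR) = 24391/(24391+106.7) = 0.995644
A(downhole gauge) = MTBF/(MTBF+MTTR) = 2275/(2275+50.6) = 0.978242
A(directional control valve) = MTBF/(MTBF+MTTR) = 22851/(22851+97.9) = 0.995734
Series availability: 0.995644 × 0.978242 × 0.995734 = 0.96983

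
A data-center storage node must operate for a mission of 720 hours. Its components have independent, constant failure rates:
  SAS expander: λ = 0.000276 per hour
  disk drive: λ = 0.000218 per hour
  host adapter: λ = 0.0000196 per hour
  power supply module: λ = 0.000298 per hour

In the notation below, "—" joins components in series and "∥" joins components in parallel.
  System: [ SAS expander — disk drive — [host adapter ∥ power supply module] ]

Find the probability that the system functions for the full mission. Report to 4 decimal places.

0.6988

R(SAS expander) = exp(−0.000276 × 720) = 0.819779
R(disk drive) = exp(−0.000218 × 720) = 0.854738
R(host adapter) = exp(−0.0000196 × 720) = 0.985987
R(power supply module) = exp(−0.000298 × 720) = 0.806896
Parallel (host adapter and power supply module): 1 − (1 − 0.985987)(1 − 0.806896) = 0.997294
Series (SAS expander, disk drive, and [0.997294]): 0.819779 × 0.854738 × 0.997294 = 0.6988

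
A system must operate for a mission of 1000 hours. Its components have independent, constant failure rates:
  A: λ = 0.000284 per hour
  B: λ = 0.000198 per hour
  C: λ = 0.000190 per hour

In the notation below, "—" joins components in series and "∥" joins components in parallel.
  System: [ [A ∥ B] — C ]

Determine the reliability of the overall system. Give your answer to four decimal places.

0.7902

R(A) = exp(−0.000284 × 1000) = 0.752767
R(B) = exp(−0.000198 × 1000) = 0.820370
R(C) = exp(−0.000190 × 1000) = 0.826959
Parallel (A and B): 1 − (1 − 0.752767)(1 − 0.820370) = 0.955590
Series ([0.955590] and C): 0.955590 × 0.826959 = 0.7902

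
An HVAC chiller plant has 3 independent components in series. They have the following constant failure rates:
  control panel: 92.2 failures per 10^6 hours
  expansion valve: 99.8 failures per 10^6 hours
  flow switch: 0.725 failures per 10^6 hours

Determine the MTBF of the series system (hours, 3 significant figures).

5190

Series of exponential components: λ_sys = Σ λ_i
λ_sys = 0.0000922 + 0.0000998 + 0.000000725 = 1.9273e-04 /h
MTBF = 1 / λ_sys = 5190 h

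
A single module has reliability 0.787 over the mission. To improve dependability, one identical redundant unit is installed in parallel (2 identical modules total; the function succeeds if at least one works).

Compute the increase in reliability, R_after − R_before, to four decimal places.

0.1676

R_before = 0.787
R_after = 1 − (1 − 0.787)^2 = 0.9546
ΔR = 0.9546 − 0.787 = 0.1676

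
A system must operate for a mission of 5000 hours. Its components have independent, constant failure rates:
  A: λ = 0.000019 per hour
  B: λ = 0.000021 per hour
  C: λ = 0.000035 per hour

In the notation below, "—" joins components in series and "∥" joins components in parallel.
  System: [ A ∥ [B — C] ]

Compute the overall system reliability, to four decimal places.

R(A) = exp(−0.000019 × 5000) = 0.909373
R(B) = exp(−0.000021 × 5000) = 0.900325
R(C) = exp(−0.000035 × 5000) = 0.839457
Series (B and C): 0.900325 × 0.839457 = 0.755784
Parallel (A and [0.755784]): 1 − (1 − 0.909373)(1 − 0.755784) = 0.9779

0.9779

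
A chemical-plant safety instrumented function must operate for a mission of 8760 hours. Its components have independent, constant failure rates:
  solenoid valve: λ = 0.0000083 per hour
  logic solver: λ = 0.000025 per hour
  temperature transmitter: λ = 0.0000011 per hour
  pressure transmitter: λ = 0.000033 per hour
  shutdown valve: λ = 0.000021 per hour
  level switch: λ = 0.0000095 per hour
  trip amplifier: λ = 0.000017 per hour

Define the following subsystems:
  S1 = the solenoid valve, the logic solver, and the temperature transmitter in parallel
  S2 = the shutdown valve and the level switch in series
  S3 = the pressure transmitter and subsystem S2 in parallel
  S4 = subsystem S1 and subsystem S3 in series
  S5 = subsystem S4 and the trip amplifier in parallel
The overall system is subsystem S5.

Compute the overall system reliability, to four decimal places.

0.9918

R(solenoid valve) = exp(−0.0000083 × 8760) = 0.929872
R(logic solver) = exp(−0.000025 × 8760) = 0.803322
R(temperature transmitter) = exp(−0.0000011 × 8760) = 0.990410
R(pressure transmitter) = exp(−0.000033 × 8760) = 0.748952
R(shutdown valve) = exp(−0.000021 × 8760) = 0.831969
R(level switch) = exp(−0.0000095 × 8760) = 0.920149
R(trip amplifier) = exp(−0.000017 × 8760) = 0.861638
Parallel (solenoid valve, logic solver, and temperature transmitter): 1 − (1 − 0.929872)(1 − 0.803322)(1 − 0.990410) = 0.999868
Series (shutdown valve and level switch): 0.831969 × 0.920149 = 0.765535
Parallel (pressure transmitter and [0.765535]): 1 − (1 − 0.748952)(1 − 0.765535) = 0.941138
Series ([0.999868] and [0.941138]): 0.999868 × 0.941138 = 0.941014
Parallel ([0.941014] and trip amplifier): 1 − (1 − 0.941014)(1 − 0.861638) = 0.9918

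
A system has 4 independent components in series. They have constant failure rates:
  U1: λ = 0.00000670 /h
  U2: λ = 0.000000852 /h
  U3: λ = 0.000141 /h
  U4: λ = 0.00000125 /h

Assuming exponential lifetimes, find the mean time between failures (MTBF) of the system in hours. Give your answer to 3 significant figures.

6680

Series of exponential components: λ_sys = Σ λ_i
λ_sys = 0.00000670 + 0.000000852 + 0.000141 + 0.00000125 = 1.4980e-04 /h
MTBF = 1 / λ_sys = 6680 h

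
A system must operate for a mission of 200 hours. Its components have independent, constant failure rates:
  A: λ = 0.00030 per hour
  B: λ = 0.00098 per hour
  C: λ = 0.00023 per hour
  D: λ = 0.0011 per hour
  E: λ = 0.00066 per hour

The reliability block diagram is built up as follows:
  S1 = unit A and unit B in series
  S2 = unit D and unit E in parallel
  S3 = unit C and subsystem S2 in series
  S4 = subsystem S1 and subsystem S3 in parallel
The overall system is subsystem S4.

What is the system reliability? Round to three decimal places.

0.985

R(A) = exp(−0.00030 × 200) = 0.94176
R(B) = exp(−0.00098 × 200) = 0.82201
R(C) = exp(−0.00023 × 200) = 0.95504
R(D) = exp(−0.0011 × 200) = 0.80252
R(E) = exp(−0.00066 × 200) = 0.87634
Series (A and B): 0.94176 × 0.82201 = 0.77414
Parallel (D and E): 1 − (1 − 0.80252)(1 − 0.87634) = 0.97558
Series (C and [0.97558]): 0.95504 × 0.97558 = 0.93172
Parallel ([0.77414] and [0.93172]): 1 − (1 − 0.77414)(1 − 0.93172) = 0.985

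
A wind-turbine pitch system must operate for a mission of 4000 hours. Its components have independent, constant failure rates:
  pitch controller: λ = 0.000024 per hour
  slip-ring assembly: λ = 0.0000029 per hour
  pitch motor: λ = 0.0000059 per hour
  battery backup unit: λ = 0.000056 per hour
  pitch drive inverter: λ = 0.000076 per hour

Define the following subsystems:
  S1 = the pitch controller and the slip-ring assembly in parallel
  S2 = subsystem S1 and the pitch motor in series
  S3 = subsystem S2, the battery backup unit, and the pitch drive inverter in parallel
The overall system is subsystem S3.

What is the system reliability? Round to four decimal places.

0.9987

R(pitch controller) = exp(−0.000024 × 4000) = 0.908464
R(slip-ring assembly) = exp(−0.0000029 × 4000) = 0.988467
R(pitch motor) = exp(−0.0000059 × 4000) = 0.976676
R(battery backup unit) = exp(−0.000056 × 4000) = 0.799315
R(pitch drive inverter) = exp(−0.000076 × 4000) = 0.737861
Parallel (pitch controller and slip-ring assembly): 1 − (1 − 0.908464)(1 − 0.988467) = 0.998944
Series ([0.998944] and pitch motor): 0.998944 × 0.976676 = 0.975645
Parallel ([0.975645], battery backup unit, and pitch drive inverter): 1 − (1 − 0.975645)(1 − 0.799315)(1 − 0.737861) = 0.9987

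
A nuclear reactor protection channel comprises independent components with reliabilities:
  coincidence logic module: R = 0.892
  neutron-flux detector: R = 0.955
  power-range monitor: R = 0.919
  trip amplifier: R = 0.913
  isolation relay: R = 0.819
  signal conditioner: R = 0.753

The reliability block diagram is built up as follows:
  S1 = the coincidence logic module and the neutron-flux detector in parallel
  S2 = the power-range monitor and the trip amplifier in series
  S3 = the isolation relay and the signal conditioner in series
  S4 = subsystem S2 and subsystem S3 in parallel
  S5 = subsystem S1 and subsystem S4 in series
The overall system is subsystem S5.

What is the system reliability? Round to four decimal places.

Parallel (coincidence logic module and neutron-flux detector): 1 − (1 − 0.892000)(1 − 0.955000) = 0.995140
Series (power-range monitor and trip amplifier): 0.919000 × 0.913000 = 0.839047
Series (isolation relay and signal conditioner): 0.819000 × 0.753000 = 0.616707
Parallel ([0.839047] and [0.616707]): 1 − (1 − 0.839047)(1 − 0.616707) = 0.938308
Series ([0.995140] and [0.938308]): 0.995140 × 0.938308 = 0.9337

0.9337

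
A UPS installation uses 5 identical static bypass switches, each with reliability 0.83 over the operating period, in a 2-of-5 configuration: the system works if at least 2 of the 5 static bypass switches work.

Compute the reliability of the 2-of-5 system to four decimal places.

R = Σ_{i=2}^{5} C(5,i) p^i (1−p)^{5−i} with p = 0.83
C(5,2)·0.83^2·0.17^3 = 0.033846
C(5,3)·0.83^3·0.17^2 = 0.165246
C(5,4)·0.83^4·0.17^1 = 0.403396
C(5,5)·0.83^5·0.17^0 = 0.393904
Sum = 0.9964

0.9964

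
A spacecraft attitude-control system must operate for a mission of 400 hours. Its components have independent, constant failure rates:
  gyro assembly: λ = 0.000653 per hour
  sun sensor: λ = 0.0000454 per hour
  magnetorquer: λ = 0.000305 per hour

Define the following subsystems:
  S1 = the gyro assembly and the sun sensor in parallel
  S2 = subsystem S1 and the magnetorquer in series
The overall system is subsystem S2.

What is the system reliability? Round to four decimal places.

R(gyro assembly) = exp(−0.000653 × 400) = 0.770127
R(sun sensor) = exp(−0.0000454 × 400) = 0.982004
R(magnetorquer) = exp(−0.000305 × 400) = 0.885148
Parallel (gyro assembly and sun sensor): 1 − (1 − 0.770127)(1 − 0.982004) = 0.995863
Series ([0.995863] and magnetorquer): 0.995863 × 0.885148 = 0.8815

0.8815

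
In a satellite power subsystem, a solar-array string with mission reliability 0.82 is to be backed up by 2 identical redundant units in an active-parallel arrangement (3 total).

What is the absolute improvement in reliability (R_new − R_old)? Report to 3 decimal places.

0.174

R_before = 0.82
R_after = 1 − (1 − 0.82)^3 = 0.994
ΔR = 0.994 − 0.82 = 0.174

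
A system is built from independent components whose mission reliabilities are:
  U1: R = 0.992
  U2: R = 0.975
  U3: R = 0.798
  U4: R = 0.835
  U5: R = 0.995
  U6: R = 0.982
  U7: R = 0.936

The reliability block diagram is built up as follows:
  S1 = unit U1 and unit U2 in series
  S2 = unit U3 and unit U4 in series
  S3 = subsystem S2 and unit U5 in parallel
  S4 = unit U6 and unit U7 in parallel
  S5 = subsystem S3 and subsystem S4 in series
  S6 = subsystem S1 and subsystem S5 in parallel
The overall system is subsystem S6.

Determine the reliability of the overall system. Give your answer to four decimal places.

0.9999

Series (U1 and U2): 0.992000 × 0.975000 = 0.967200
Series (U3 and U4): 0.798000 × 0.835000 = 0.666330
Parallel ([0.666330] and U5): 1 − (1 − 0.666330)(1 − 0.995000) = 0.998332
Parallel (U6 and U7): 1 − (1 − 0.982000)(1 − 0.936000) = 0.998848
Series ([0.998332] and [0.998848]): 0.998332 × 0.998848 = 0.997182
Parallel ([0.967200] and [0.997182]): 1 − (1 − 0.967200)(1 − 0.997182) = 0.9999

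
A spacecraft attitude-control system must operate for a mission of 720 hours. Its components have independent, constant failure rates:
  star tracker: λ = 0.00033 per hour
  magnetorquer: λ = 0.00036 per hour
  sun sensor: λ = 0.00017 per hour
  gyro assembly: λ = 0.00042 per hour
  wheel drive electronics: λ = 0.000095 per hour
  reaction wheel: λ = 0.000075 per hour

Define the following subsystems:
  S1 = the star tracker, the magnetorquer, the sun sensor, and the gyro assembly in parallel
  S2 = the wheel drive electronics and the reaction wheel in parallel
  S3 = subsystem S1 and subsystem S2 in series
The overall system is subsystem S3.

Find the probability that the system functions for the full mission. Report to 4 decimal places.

0.9951

R(star tracker) = exp(−0.00033 × 720) = 0.788518
R(magnetorquer) = exp(−0.00036 × 720) = 0.771669
R(sun sensor) = exp(−0.00017 × 720) = 0.884794
R(gyro assembly) = exp(−0.00042 × 720) = 0.739042
R(wheel drive electronics) = exp(−0.000095 × 720) = 0.933887
R(reaction wheel) = exp(−0.000075 × 720) = 0.947432
Parallel (star tracker, magnetorquer, sun sensor, and gyro assembly): 1 − (1 − 0.788518)(1 − 0.771669)(1 − 0.884794)(1 − 0.739042) = 0.998548
Parallel (wheel drive electronics and reaction wheel): 1 − (1 − 0.933887)(1 − 0.947432) = 0.996525
Series ([0.998548] and [0.996525]): 0.998548 × 0.996525 = 0.9951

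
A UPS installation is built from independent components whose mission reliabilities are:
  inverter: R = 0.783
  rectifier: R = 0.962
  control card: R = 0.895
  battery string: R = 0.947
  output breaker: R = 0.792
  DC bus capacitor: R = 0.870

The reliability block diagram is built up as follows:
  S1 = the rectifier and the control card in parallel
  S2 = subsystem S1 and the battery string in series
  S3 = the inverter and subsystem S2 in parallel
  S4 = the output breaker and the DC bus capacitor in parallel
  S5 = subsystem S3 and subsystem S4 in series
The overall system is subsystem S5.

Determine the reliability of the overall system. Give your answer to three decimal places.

Parallel (rectifier and control card): 1 − (1 − 0.96200)(1 − 0.89500) = 0.99601
Series ([0.99601] and battery string): 0.99601 × 0.94700 = 0.94322
Parallel (inverter and [0.94322]): 1 − (1 − 0.78300)(1 − 0.94322) = 0.98768
Parallel (output breaker and DC bus capacitor): 1 − (1 − 0.79200)(1 − 0.87000) = 0.97296
Series ([0.98768] and [0.97296]): 0.98768 × 0.97296 = 0.961

0.961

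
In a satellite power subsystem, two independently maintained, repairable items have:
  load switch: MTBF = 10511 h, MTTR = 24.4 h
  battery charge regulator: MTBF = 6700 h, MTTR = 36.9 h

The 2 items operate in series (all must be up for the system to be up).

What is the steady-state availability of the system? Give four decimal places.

A(load switch) = MTBF/(MTBF+MTTR) = 10511/(10511+24.4) = 0.997684
A(battery charge regulator) = MTBF/(MTBF+MTTR) = 6700/(6700+36.9) = 0.994523
Series availability: 0.997684 × 0.994523 = 0.9922

0.9922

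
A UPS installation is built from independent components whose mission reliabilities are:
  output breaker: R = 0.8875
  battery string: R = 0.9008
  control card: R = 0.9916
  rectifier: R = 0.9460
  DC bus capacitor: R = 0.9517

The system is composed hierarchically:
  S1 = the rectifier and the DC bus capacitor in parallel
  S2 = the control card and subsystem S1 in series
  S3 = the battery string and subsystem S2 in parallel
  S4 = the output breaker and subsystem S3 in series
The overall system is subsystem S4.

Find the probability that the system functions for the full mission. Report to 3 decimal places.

0.887

Parallel (rectifier and DC bus capacitor): 1 − (1 − 0.94600)(1 − 0.95170) = 0.99739
Series (control card and [0.99739]): 0.99160 × 0.99739 = 0.98901
Parallel (battery string and [0.98901]): 1 − (1 − 0.90080)(1 − 0.98901) = 0.99891
Series (output breaker and [0.99891]): 0.88750 × 0.99891 = 0.887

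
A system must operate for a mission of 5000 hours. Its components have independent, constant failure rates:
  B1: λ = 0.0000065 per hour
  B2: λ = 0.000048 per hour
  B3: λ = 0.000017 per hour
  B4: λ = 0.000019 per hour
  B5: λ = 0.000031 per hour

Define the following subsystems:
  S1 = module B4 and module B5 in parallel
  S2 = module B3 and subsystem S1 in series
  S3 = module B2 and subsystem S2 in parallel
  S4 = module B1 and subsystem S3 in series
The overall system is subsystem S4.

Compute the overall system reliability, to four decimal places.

0.9487

R(B1) = exp(−0.0000065 × 5000) = 0.968022
R(B2) = exp(−0.000048 × 5000) = 0.786628
R(B3) = exp(−0.000017 × 5000) = 0.918512
R(B4) = exp(−0.000019 × 5000) = 0.909373
R(B5) = exp(−0.000031 × 5000) = 0.856415
Parallel (B4 and B5): 1 − (1 − 0.909373)(1 − 0.856415) = 0.986987
Series (B3 and [0.986987]): 0.918512 × 0.986987 = 0.906559
Parallel (B2 and [0.906559]): 1 − (1 − 0.786628)(1 − 0.906559) = 0.980062
Series (B1 and [0.980062]): 0.968022 × 0.980062 = 0.9487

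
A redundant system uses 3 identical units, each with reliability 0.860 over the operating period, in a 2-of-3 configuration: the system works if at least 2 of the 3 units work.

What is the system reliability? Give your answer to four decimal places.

0.9467

R = Σ_{i=2}^{3} C(3,i) p^i (1−p)^{3−i} with p = 0.860
C(3,2)·0.860^2·0.140^1 = 0.310632
C(3,3)·0.860^3·0.140^0 = 0.636056
Sum = 0.9467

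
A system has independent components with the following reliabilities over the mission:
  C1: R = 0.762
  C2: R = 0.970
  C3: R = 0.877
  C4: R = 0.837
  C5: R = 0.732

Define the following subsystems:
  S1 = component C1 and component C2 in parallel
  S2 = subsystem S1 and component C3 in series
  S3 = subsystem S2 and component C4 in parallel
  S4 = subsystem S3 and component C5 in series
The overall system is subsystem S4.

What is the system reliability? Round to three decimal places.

Parallel (C1 and C2): 1 − (1 − 0.76200)(1 − 0.97000) = 0.99286
Series ([0.99286] and C3): 0.99286 × 0.87700 = 0.87074
Parallel ([0.87074] and C4): 1 − (1 − 0.87074)(1 − 0.83700) = 0.97893
Series ([0.97893] and C5): 0.97893 × 0.73200 = 0.717

0.717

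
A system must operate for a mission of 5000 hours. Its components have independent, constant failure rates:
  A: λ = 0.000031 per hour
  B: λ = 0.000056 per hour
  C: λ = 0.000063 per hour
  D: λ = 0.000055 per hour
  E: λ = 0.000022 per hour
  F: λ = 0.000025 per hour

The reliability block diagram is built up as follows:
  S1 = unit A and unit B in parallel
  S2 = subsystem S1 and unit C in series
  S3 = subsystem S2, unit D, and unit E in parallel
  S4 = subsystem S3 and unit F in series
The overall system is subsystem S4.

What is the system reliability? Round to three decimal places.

0.876

R(A) = exp(−0.000031 × 5000) = 0.85642
R(B) = exp(−0.000056 × 5000) = 0.75578
R(C) = exp(−0.000063 × 5000) = 0.72979
R(D) = exp(−0.000055 × 5000) = 0.75957
R(E) = exp(−0.000022 × 5000) = 0.89583
R(F) = exp(−0.000025 × 5000) = 0.88250
Parallel (A and B): 1 − (1 − 0.85642)(1 − 0.75578) = 0.96493
Series ([0.96493] and C): 0.96493 × 0.72979 = 0.70420
Parallel ([0.70420], D, and E): 1 − (1 − 0.70420)(1 − 0.75957)(1 − 0.89583) = 0.99259
Series ([0.99259] and F): 0.99259 × 0.88250 = 0.876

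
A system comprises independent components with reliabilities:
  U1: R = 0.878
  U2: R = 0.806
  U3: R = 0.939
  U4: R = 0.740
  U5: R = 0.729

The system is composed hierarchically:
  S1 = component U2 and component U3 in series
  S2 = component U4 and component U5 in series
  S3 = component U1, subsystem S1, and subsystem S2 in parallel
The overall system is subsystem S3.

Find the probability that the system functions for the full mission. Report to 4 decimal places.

0.9863

Series (U2 and U3): 0.806000 × 0.939000 = 0.756834
Series (U4 and U5): 0.740000 × 0.729000 = 0.539460
Parallel (U1, [0.756834], and [0.539460]): 1 − (1 − 0.878000)(1 − 0.756834)(1 − 0.539460) = 0.9863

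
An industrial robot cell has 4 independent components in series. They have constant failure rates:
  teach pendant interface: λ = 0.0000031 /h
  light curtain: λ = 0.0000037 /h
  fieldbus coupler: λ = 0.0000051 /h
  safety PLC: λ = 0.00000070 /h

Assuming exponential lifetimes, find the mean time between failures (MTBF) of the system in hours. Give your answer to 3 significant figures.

Series of exponential components: λ_sys = Σ λ_i
λ_sys = 0.0000031 + 0.0000037 + 0.0000051 + 0.00000070 = 1.2600e-05 /h
MTBF = 1 / λ_sys = 79400 h

79400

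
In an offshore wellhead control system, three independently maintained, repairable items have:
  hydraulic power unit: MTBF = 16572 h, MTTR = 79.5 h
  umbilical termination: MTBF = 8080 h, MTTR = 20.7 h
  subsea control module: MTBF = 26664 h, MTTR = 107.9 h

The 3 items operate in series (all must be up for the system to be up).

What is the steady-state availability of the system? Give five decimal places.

A(hydraulic power unit) = MTBF/(MTBF+MTTR) = 16572/(16572+79.5) = 0.995226
A(umbilical termination) = MTBF/(MTBF+MTTR) = 8080/(8080+20.7) = 0.997445
A(subsea control module) = MTBF/(MTBF+MTTR) = 26664/(26664+107.9) = 0.995970
Series availability: 0.995226 × 0.997445 × 0.995970 = 0.98868

0.98868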